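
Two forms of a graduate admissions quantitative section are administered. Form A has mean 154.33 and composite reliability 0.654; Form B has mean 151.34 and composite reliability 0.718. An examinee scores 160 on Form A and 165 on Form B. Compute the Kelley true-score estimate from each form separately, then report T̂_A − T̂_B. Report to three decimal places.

T̂_A = 0.654(160) + 0.346(154.33) = 158.03818
T̂_B = 0.718(165) + 0.282(151.34) = 161.14788
T̂_A − T̂_B = -3.10970

-3.110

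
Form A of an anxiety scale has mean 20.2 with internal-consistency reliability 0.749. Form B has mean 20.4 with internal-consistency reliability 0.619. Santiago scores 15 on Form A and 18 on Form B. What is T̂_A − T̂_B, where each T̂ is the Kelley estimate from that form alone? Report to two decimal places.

T̂_A = 0.749(15) + 0.251(20.2) = 16.3052
T̂_B = 0.619(18) + 0.381(20.4) = 18.9144
T̂_A − T̂_B = -2.6092

-2.61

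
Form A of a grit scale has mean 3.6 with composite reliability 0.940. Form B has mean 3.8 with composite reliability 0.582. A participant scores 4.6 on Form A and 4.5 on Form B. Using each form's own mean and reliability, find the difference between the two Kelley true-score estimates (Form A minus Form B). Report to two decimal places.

T̂_A = 0.940(4.6) + 0.060(3.6) = 4.5400
T̂_B = 0.582(4.5) + 0.418(3.8) = 4.2074
T̂_A − T̂_B = 0.3326

0.33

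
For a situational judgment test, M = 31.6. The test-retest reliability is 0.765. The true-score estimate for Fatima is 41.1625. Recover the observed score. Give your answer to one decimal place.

44.1

T̂ = ρX + (1 − ρ)μ  ⇒  X = (T̂ − (1 − ρ)μ) / ρ
X = (41.1625 − 0.235 × 31.6) / 0.765 = (41.1625 − 7.4260) / 0.765 = 33.7365 / 0.765 = 44.100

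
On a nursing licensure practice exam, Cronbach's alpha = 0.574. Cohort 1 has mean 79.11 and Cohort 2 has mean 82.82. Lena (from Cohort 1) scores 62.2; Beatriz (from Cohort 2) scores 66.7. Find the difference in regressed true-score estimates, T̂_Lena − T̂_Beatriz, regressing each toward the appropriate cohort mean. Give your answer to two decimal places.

T̂_Lena = 0.574(62.2) + 0.426(79.11) = 69.4037
T̂_Beatriz = 0.574(66.7) + 0.426(82.82) = 73.5671
Difference = 69.4037 − 73.5671 = -4.1635

-4.16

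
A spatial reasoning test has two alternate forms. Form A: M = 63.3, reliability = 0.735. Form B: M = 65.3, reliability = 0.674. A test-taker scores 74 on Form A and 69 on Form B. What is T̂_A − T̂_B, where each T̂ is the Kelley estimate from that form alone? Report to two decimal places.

3.37

T̂_A = 0.735(74) + 0.265(63.3) = 71.1645
T̂_B = 0.674(69) + 0.326(65.3) = 67.7938
T̂_A − T̂_B = 3.3707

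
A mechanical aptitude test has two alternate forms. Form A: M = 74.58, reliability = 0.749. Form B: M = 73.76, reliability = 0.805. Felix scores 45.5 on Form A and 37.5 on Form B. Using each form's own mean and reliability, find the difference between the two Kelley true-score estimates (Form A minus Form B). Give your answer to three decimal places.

8.228

T̂_A = 0.749(45.5) + 0.251(74.58) = 52.79908
T̂_B = 0.805(37.5) + 0.195(73.76) = 44.57070
T̂_A − T̂_B = 8.22838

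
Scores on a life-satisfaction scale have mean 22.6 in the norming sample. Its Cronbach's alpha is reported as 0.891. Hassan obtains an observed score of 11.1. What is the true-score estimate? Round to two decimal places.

12.35

Weight the observed score by reliability and the mean by (1 − reliability): T̂ = 0.891·11.1 + 0.109·22.6 = 9.8901 + 2.4634 = 12.354.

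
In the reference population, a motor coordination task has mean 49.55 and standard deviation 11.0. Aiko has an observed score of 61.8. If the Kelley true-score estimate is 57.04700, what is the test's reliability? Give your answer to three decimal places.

T̂ = ρX + (1 − ρ)μ  ⇒  T̂ − μ = ρ(X − μ)
ρ = (T̂ − μ)/(X − μ) = (57.04700 − 49.55) / (61.8 − 49.55) = 7.49700 / 12.25 = 0.61200

0.612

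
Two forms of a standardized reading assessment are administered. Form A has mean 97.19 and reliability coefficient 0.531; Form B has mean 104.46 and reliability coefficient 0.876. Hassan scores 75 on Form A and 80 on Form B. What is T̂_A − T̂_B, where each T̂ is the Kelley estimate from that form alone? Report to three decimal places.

T̂_A = 0.531(75) + 0.469(97.19) = 85.40711
T̂_B = 0.876(80) + 0.124(104.46) = 83.03304
T̂_A − T̂_B = 2.37407

2.374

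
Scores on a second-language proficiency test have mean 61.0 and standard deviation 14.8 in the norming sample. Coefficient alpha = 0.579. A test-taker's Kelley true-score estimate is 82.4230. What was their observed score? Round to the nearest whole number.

T̂ = ρX + (1 − ρ)μ  ⇒  X = (T̂ − (1 − ρ)μ) / ρ
X = (82.4230 − 0.421 × 61.0) / 0.579 = (82.4230 − 25.6810) / 0.579 = 56.7420 / 0.579 = 98.00

98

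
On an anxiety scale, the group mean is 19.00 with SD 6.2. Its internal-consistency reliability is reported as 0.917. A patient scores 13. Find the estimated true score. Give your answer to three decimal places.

Kelley's formula gives T̂ = 0.917·13 + 0.083·19.00 = 11.921 + 1.57700 = 13.4980.

13.498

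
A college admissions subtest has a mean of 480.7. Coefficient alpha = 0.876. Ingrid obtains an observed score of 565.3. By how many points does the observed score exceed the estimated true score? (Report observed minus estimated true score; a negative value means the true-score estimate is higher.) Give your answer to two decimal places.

T̂ = 0.876(565.3) + 0.124(480.7) = 495.2028 + 59.6068 = 554.8096 → 554.810
X − T̂ = 565.3 − 554.810 = 10.490 → 10.49

10.49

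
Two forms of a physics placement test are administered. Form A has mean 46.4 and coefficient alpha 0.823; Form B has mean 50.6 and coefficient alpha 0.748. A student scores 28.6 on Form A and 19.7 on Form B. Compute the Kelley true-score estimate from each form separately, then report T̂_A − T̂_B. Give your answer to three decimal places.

T̂_A = 0.823(28.6) + 0.177(46.4) = 31.75060
T̂_B = 0.748(19.7) + 0.252(50.6) = 27.48680
T̂_A − T̂_B = 4.26380

4.264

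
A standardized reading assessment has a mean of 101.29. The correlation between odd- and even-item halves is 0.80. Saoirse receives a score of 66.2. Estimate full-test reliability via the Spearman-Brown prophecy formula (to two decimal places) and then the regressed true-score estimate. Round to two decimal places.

70.06

Spearman-Brown: ρ = 2r/(1 + r) = 2(0.80)/(1 + 0.80) = 1.600/1.80 = 0.8889 → 0.89
T̂ = 0.89(66.2) + 0.11(101.29) = 58.918 + 11.1419 = 70.060 → 70.06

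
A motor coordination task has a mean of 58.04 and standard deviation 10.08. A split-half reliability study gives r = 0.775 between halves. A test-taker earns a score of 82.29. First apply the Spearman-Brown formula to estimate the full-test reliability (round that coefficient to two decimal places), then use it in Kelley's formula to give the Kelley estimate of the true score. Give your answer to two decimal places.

79.14

Spearman-Brown: ρ = 2r/(1 + r) = 2(0.775)/(1 + 0.775) = 1.5500/1.775 = 0.8732 → 0.87
Regress the observed score toward the mean by the unreliability: T̂ = 0.87·82.29 + 0.13·58.04 = 71.5923 + 7.5452 = 79.138.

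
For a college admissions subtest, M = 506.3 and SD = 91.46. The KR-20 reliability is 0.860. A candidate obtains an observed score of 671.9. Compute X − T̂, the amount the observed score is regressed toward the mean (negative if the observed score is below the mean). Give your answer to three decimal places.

23.184

T̂ = 0.860(671.9) + 0.140(506.3) = 577.8340 + 70.8820 = 648.71600 → 648.7160
X − T̂ = 671.9 − 648.7160 = 23.1840 → 23.184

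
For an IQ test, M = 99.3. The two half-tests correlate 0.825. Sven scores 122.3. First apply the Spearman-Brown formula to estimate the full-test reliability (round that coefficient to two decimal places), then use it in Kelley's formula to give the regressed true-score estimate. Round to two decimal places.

120.00

Spearman-Brown: ρ = 2r/(1 + r) = 2(0.825)/(1 + 0.825) = 1.6500/1.825 = 0.9041 → 0.90
Kelley's formula gives T̂ = 0.90·122.3 + 0.10·99.3 = 110.070 + 9.930 = 120.000.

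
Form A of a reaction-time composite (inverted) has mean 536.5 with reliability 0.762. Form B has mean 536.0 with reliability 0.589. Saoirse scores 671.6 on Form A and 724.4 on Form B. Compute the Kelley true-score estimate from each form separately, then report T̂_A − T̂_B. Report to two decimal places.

T̂_A = 0.762(671.6) + 0.238(536.5) = 639.4462
T̂_B = 0.589(724.4) + 0.411(536.0) = 646.9676
T̂_A − T̂_B = -7.5214

-7.52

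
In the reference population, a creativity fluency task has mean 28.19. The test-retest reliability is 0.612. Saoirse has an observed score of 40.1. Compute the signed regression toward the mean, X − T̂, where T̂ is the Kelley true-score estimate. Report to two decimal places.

4.62

T̂ = ρX + (1 − ρ)μ
  = 0.612 × 40.1 + 0.388 × 28.19
  = 24.5412 + 10.93772
  = 35.4789
  ≈ 35.479
X − T̂ = 40.1 − 35.479 = 4.621 → 4.62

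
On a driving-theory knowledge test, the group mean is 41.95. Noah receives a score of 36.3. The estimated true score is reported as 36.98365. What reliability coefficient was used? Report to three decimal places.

0.879

T̂ = ρX + (1 − ρ)μ  ⇒  T̂ − μ = ρ(X − μ)
ρ = (T̂ − μ)/(X − μ) = (36.98365 − 41.95) / (36.3 − 41.95) = -4.96635 / -5.65 = 0.87900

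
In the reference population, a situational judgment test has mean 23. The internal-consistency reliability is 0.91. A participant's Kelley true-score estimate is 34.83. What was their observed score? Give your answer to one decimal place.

T̂ = ρX + (1 − ρ)μ  ⇒  X = (T̂ − (1 − ρ)μ) / ρ
X = (34.83 − 0.09 × 23) / 0.91 = (34.83 − 2.07) / 0.91 = 32.76 / 0.91 = 36.000

36.0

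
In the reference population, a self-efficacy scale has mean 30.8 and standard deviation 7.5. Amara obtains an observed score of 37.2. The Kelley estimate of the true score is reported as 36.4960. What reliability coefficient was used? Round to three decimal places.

0.890

T̂ = ρX + (1 − ρ)μ  ⇒  T̂ − μ = ρ(X − μ)
ρ = (T̂ − μ)/(X − μ) = (36.4960 − 30.8) / (37.2 − 30.8) = 5.6960 / 6.4 = 0.89000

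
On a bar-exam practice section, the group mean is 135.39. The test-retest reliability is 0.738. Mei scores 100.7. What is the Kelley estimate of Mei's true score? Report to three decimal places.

T̂ = ρX + (1 − ρ)μ
  = 0.738 × 100.7 + 0.262 × 135.39
  = 74.3166 + 35.47218
  = 109.7888
  ≈ 109.789

109.789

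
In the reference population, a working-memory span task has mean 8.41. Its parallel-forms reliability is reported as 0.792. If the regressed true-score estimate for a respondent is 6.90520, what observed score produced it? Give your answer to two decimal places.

T̂ = ρX + (1 − ρ)μ  ⇒  X = (T̂ − (1 − ρ)μ) / ρ
X = (6.90520 − 0.208 × 8.41) / 0.792 = (6.90520 − 1.74928) / 0.792 = 5.15592 / 0.792 = 6.5100

6.51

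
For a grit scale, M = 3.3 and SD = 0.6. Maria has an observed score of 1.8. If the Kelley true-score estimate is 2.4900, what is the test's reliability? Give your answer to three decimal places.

T̂ = ρX + (1 − ρ)μ  ⇒  T̂ − μ = ρ(X − μ)
ρ = (T̂ − μ)/(X − μ) = (2.4900 − 3.3) / (1.8 − 3.3) = -0.8100 / -1.5 = 0.54000

0.540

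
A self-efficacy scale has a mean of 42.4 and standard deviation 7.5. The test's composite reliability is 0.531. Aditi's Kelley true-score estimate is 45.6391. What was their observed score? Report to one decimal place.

48.5

T̂ = ρX + (1 − ρ)μ  ⇒  X = (T̂ − (1 − ρ)μ) / ρ
X = (45.6391 − 0.469 × 42.4) / 0.531 = (45.6391 − 19.8856) / 0.531 = 25.7535 / 0.531 = 48.500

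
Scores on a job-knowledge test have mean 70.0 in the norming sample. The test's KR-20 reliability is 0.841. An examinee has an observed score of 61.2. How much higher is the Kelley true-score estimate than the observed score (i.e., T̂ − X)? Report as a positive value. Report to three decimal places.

T̂ = ρX + (1 − ρ)μ
  = 0.841 × 61.2 + 0.159 × 70.0
  = 51.4692 + 11.1300
  = 62.59920
  ≈ 62.5992
T̂ − X = 62.5992 − 61.2 = 1.3992 → 1.399

1.399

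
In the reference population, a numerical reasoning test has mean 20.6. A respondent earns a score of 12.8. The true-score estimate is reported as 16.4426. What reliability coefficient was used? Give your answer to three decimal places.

0.533

T̂ = ρX + (1 − ρ)μ  ⇒  T̂ − μ = ρ(X − μ)
ρ = (T̂ − μ)/(X − μ) = (16.4426 − 20.6) / (12.8 − 20.6) = -4.1574 / -7.8 = 0.53300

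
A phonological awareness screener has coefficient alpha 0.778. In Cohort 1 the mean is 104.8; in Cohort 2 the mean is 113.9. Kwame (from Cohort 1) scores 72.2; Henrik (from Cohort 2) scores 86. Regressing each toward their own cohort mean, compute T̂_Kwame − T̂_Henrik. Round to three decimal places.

T̂_Kwame = 0.778(72.2) + 0.222(104.8) = 79.43720
T̂_Henrik = 0.778(86) + 0.222(113.9) = 92.19380
Difference = 79.43720 − 92.19380 = -12.75660

-12.757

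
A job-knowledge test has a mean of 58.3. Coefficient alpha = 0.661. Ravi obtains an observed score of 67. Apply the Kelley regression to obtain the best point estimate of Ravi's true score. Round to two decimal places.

Weight the observed score by reliability and the mean by (1 − reliability): T̂ = 0.661·67 + 0.339·58.3 = 44.287 + 19.7637 = 64.051.

64.05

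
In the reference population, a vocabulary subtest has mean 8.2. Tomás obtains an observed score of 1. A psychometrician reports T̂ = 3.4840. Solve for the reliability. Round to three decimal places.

T̂ = ρX + (1 − ρ)μ  ⇒  T̂ − μ = ρ(X − μ)
ρ = (T̂ − μ)/(X − μ) = (3.4840 − 8.2) / (1 − 8.2) = -4.7160 / -7.2 = 0.65500

0.655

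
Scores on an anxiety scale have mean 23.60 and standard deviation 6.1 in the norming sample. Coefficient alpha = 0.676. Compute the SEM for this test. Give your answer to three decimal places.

SEM = SD · √(1 − ρ) = 6.1 × √0.324 = 6.1 × 0.5692 = 3.4722

3.472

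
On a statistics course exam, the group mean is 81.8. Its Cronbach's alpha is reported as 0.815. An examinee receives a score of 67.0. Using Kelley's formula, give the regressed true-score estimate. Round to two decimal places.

T̂ = 0.815(67.0) + 0.185(81.8) = 54.6050 + 15.1330 = 69.738 → 69.74

69.74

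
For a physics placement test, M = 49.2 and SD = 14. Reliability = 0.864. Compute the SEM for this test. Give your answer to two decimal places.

SEM = SD · √(1 − ρ) = 14 × √0.136 = 14 × 0.3688 = 5.163

5.16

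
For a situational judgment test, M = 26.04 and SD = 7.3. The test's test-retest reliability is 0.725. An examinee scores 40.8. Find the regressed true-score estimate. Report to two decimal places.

T̂ = 0.725(40.8) + 0.275(26.04) = 29.5800 + 7.16100 = 36.741 → 36.74

36.74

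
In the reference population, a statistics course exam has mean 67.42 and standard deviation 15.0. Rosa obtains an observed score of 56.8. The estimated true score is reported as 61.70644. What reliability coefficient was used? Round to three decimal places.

0.538

T̂ = ρX + (1 − ρ)μ  ⇒  T̂ − μ = ρ(X − μ)
ρ = (T̂ − μ)/(X − μ) = (61.70644 − 67.42) / (56.8 − 67.42) = -5.71356 / -10.62 = 0.53800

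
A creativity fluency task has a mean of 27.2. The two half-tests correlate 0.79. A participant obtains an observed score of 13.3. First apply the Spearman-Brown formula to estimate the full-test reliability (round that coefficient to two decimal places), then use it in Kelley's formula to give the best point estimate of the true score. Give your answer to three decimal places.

Spearman-Brown: ρ = 2r/(1 + r) = 2(0.79)/(1 + 0.79) = 1.580/1.79 = 0.8827 → 0.88
Weight the observed score by reliability and the mean by (1 − reliability): T̂ = 0.88·13.3 + 0.12·27.2 = 11.704 + 3.264 = 14.9680.

14.968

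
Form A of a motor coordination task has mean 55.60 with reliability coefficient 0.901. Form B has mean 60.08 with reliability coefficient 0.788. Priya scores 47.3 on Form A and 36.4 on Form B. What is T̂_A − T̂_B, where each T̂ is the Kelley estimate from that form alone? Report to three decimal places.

6.702

T̂_A = 0.901(47.3) + 0.099(55.60) = 48.12170
T̂_B = 0.788(36.4) + 0.212(60.08) = 41.42016
T̂_A − T̂_B = 6.70154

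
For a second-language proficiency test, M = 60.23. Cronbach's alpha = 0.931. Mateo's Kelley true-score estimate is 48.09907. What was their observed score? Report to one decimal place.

T̂ = ρX + (1 − ρ)μ  ⇒  X = (T̂ − (1 − ρ)μ) / ρ
X = (48.09907 − 0.069 × 60.23) / 0.931 = (48.09907 − 4.15587) / 0.931 = 43.94320 / 0.931 = 47.200

47.2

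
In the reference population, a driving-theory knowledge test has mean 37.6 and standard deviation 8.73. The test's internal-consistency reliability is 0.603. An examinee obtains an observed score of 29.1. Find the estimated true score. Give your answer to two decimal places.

T̂ = ρX + (1 − ρ)μ
  = 0.603 × 29.1 + 0.397 × 37.6
  = 17.5473 + 14.9272
  = 32.474
  ≈ 32.47

32.47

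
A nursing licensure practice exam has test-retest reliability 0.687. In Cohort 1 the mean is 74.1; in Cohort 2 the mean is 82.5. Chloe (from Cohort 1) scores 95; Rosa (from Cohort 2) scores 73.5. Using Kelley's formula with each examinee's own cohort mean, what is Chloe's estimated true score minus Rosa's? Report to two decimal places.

12.14

T̂_Chloe = 0.687(95) + 0.313(74.1) = 88.4583
T̂_Rosa = 0.687(73.5) + 0.313(82.5) = 76.3170
Difference = 88.4583 − 76.3170 = 12.1413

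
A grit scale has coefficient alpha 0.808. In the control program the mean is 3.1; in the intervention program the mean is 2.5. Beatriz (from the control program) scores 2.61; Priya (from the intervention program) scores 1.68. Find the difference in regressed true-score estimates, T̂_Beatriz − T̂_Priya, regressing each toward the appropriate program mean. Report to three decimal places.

T̂_Beatriz = 0.808(2.61) + 0.192(3.1) = 2.70408
T̂_Priya = 0.808(1.68) + 0.192(2.5) = 1.83744
Difference = 2.70408 − 1.83744 = 0.86664

0.867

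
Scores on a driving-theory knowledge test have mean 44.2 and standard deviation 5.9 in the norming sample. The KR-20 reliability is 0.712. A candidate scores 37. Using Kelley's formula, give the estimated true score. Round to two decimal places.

39.07

T̂ = ρX + (1 − ρ)μ
  = 0.712 × 37 + 0.288 × 44.2
  = 26.344 + 12.7296
  = 39.074
  ≈ 39.07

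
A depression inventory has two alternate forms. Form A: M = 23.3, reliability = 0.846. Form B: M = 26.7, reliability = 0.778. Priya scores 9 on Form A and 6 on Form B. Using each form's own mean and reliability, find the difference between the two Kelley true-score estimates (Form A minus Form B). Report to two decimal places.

T̂_A = 0.846(9) + 0.154(23.3) = 11.2022
T̂_B = 0.778(6) + 0.222(26.7) = 10.5954
T̂_A − T̂_B = 0.6068

0.61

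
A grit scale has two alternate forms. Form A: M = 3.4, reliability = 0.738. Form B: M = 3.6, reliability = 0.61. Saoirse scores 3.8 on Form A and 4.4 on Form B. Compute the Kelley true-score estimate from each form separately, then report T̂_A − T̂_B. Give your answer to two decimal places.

T̂_A = 0.738(3.8) + 0.262(3.4) = 3.6952
T̂_B = 0.61(4.4) + 0.39(3.6) = 4.0880
T̂_A − T̂_B = -0.3928

-0.39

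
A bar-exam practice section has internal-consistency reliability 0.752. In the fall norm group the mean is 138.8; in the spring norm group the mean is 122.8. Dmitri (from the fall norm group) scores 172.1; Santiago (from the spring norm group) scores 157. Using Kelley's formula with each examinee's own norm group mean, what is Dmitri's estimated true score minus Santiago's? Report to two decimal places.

15.32

T̂_Dmitri = 0.752(172.1) + 0.248(138.8) = 163.8416
T̂_Santiago = 0.752(157) + 0.248(122.8) = 148.5184
Difference = 163.8416 − 148.5184 = 15.3232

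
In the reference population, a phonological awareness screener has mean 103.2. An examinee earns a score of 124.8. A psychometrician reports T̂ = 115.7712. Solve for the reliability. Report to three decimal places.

T̂ = ρX + (1 − ρ)μ  ⇒  T̂ − μ = ρ(X − μ)
ρ = (T̂ − μ)/(X − μ) = (115.7712 − 103.2) / (124.8 − 103.2) = 12.5712 / 21.6 = 0.58200

0.582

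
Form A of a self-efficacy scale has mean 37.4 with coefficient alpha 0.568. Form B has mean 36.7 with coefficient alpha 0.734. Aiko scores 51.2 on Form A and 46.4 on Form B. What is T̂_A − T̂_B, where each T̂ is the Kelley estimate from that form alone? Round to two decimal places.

T̂_A = 0.568(51.2) + 0.432(37.4) = 45.2384
T̂_B = 0.734(46.4) + 0.266(36.7) = 43.8198
T̂_A − T̂_B = 1.4186

1.42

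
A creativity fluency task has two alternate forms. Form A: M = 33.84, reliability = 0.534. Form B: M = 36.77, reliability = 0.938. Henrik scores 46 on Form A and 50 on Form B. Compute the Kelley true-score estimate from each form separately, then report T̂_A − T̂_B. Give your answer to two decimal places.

-8.85

T̂_A = 0.534(46) + 0.466(33.84) = 40.3334
T̂_B = 0.938(50) + 0.062(36.77) = 49.1797
T̂_A − T̂_B = -8.8463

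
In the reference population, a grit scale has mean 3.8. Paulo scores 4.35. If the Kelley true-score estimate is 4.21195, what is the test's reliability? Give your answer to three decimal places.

0.749

T̂ = ρX + (1 − ρ)μ  ⇒  T̂ − μ = ρ(X − μ)
ρ = (T̂ − μ)/(X − μ) = (4.21195 − 3.8) / (4.35 − 3.8) = 0.41195 / 0.55 = 0.74900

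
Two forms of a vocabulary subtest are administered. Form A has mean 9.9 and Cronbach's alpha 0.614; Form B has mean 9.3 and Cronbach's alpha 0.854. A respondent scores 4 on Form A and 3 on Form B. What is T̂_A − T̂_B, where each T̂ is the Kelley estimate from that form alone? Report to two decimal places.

2.36

T̂_A = 0.614(4) + 0.386(9.9) = 6.2774
T̂_B = 0.854(3) + 0.146(9.3) = 3.9198
T̂_A − T̂_B = 2.3576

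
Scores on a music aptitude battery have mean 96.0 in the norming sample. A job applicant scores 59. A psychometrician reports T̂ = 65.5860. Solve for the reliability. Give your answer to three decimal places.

0.822

T̂ = ρX + (1 − ρ)μ  ⇒  T̂ − μ = ρ(X − μ)
ρ = (T̂ − μ)/(X − μ) = (65.5860 − 96.0) / (59 − 96.0) = -30.4140 / -37.0 = 0.82200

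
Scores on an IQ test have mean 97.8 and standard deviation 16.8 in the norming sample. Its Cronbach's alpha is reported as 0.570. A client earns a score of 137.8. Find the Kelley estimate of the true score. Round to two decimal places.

120.60

T̂ = ρX + (1 − ρ)μ
  = 0.570 × 137.8 + 0.430 × 97.8
  = 78.5460 + 42.0540
  = 120.600
  ≈ 120.60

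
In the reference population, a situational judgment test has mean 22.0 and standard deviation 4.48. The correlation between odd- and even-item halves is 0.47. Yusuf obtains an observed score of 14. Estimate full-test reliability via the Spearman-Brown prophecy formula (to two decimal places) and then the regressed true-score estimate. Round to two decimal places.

Spearman-Brown: ρ = 2r/(1 + r) = 2(0.47)/(1 + 0.47) = 0.940/1.47 = 0.6395 → 0.64
Kelley's formula gives T̂ = 0.64·14 + 0.36·22.0 = 8.96 + 7.920 = 16.880.

16.88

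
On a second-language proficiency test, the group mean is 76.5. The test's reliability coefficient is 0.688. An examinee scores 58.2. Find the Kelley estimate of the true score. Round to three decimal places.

T̂ = ρX + (1 − ρ)μ
  = 0.688 × 58.2 + 0.312 × 76.5
  = 40.0416 + 23.8680
  = 63.9096
  ≈ 63.910

63.910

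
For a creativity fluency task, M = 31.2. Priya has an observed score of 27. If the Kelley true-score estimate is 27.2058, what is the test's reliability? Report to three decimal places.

0.951

T̂ = ρX + (1 − ρ)μ  ⇒  T̂ − μ = ρ(X − μ)
ρ = (T̂ − μ)/(X − μ) = (27.2058 − 31.2) / (27 − 31.2) = -3.9942 / -4.2 = 0.95100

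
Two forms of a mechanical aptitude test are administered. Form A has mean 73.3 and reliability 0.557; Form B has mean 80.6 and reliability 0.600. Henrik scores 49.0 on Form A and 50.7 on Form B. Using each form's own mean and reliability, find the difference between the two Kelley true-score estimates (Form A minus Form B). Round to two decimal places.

-2.90

T̂_A = 0.557(49.0) + 0.443(73.3) = 59.7649
T̂_B = 0.600(50.7) + 0.400(80.6) = 62.6600
T̂_A − T̂_B = -2.8951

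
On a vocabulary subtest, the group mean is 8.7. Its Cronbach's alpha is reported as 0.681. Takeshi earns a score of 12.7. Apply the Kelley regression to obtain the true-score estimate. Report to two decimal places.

11.42

T̂ = 0.681(12.7) + 0.319(8.7) = 8.6487 + 2.7753 = 11.424 → 11.42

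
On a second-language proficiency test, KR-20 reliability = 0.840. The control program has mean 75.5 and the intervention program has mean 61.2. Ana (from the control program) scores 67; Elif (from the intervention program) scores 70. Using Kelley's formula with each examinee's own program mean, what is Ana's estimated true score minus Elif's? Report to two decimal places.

-0.23

T̂_Ana = 0.840(67) + 0.160(75.5) = 68.3600
T̂_Elif = 0.840(70) + 0.160(61.2) = 68.5920
Difference = 68.3600 − 68.5920 = -0.2320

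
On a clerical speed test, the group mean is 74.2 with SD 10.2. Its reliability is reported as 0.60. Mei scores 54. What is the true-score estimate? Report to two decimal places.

62.08

T̂ = ρX + (1 − ρ)μ
  = 0.60 × 54 + 0.40 × 74.2
  = 32.40 + 29.680
  = 62.080
  ≈ 62.08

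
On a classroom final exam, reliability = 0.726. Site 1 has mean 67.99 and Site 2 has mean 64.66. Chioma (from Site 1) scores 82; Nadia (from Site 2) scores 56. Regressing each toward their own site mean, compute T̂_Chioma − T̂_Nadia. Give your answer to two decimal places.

T̂_Chioma = 0.726(82) + 0.274(67.99) = 78.1613
T̂_Nadia = 0.726(56) + 0.274(64.66) = 58.3728
Difference = 78.1613 − 58.3728 = 19.7884

19.79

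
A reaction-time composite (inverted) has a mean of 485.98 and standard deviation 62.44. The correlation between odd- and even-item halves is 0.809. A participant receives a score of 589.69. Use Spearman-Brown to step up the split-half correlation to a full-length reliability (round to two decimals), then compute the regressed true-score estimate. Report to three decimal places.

578.282

Spearman-Brown: ρ = 2r/(1 + r) = 2(0.809)/(1 + 0.809) = 1.6180/1.809 = 0.8944 → 0.89
T̂ = 0.89(589.69) + 0.11(485.98) = 524.8241 + 53.4578 = 578.2819 → 578.282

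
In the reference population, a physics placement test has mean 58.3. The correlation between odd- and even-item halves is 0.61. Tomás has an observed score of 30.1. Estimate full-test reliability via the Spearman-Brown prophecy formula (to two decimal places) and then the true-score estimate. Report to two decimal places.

36.87

Spearman-Brown: ρ = 2r/(1 + r) = 2(0.61)/(1 + 0.61) = 1.220/1.61 = 0.7578 → 0.76
Kelley's formula gives T̂ = 0.76·30.1 + 0.24·58.3 = 22.876 + 13.992 = 36.868.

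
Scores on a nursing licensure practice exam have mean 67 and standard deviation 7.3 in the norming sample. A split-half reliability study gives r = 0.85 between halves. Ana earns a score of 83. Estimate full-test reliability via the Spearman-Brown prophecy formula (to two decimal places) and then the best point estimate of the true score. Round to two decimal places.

Spearman-Brown: ρ = 2r/(1 + r) = 2(0.85)/(1 + 0.85) = 1.700/1.85 = 0.9189 → 0.92
T̂ = ρX + (1 − ρ)μ
  = 0.92 × 83 + 0.08 × 67
  = 76.36 + 5.36
  = 81.720
  ≈ 81.72

81.72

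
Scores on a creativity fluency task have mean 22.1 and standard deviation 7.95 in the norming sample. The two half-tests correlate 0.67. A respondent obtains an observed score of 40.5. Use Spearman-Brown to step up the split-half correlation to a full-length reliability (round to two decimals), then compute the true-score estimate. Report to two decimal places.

Spearman-Brown: ρ = 2r/(1 + r) = 2(0.67)/(1 + 0.67) = 1.340/1.67 = 0.8024 → 0.80
T̂ = 0.80(40.5) + 0.20(22.1) = 32.400 + 4.420 = 36.820 → 36.82

36.82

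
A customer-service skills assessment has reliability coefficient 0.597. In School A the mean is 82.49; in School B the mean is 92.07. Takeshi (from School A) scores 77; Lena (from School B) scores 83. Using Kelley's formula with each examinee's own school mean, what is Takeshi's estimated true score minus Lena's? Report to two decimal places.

T̂_Takeshi = 0.597(77) + 0.403(82.49) = 79.2125
T̂_Lena = 0.597(83) + 0.403(92.07) = 86.6552
Difference = 79.2125 − 86.6552 = -7.4427

-7.44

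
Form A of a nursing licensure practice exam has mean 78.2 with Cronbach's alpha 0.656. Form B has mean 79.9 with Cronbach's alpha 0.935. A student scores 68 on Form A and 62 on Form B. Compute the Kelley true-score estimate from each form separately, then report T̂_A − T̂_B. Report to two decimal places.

8.35

T̂_A = 0.656(68) + 0.344(78.2) = 71.5088
T̂_B = 0.935(62) + 0.065(79.9) = 63.1635
T̂_A − T̂_B = 8.3453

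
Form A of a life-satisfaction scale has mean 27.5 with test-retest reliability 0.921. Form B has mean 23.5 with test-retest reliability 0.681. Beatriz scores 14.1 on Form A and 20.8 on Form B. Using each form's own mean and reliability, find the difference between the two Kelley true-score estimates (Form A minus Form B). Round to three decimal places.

T̂_A = 0.921(14.1) + 0.079(27.5) = 15.15860
T̂_B = 0.681(20.8) + 0.319(23.5) = 21.66130
T̂_A − T̂_B = -6.50270

-6.503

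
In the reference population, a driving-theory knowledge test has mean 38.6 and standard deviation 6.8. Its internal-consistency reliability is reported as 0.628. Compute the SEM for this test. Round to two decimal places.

4.15

SEM = SD · √(1 − ρ) = 6.8 × √0.372 = 6.8 × 0.6099 = 4.147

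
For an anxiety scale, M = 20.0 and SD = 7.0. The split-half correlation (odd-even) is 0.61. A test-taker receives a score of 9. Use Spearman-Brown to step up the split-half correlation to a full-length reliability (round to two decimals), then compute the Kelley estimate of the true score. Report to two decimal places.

11.64

Spearman-Brown: ρ = 2r/(1 + r) = 2(0.61)/(1 + 0.61) = 1.220/1.61 = 0.7578 → 0.76
Regress the observed score toward the mean by the unreliability: T̂ = 0.76·9 + 0.24·20.0 = 6.84 + 4.800 = 11.640.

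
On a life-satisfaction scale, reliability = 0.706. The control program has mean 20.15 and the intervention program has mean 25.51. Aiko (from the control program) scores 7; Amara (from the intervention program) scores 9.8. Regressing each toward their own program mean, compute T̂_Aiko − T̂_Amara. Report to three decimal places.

-3.553

T̂_Aiko = 0.706(7) + 0.294(20.15) = 10.86610
T̂_Amara = 0.706(9.8) + 0.294(25.51) = 14.41874
Difference = 10.86610 − 14.41874 = -3.55264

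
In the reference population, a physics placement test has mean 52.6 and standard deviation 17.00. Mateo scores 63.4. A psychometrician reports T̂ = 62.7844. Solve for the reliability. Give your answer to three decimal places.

T̂ = ρX + (1 − ρ)μ  ⇒  T̂ − μ = ρ(X − μ)
ρ = (T̂ − μ)/(X − μ) = (62.7844 − 52.6) / (63.4 − 52.6) = 10.1844 / 10.8 = 0.94300

0.943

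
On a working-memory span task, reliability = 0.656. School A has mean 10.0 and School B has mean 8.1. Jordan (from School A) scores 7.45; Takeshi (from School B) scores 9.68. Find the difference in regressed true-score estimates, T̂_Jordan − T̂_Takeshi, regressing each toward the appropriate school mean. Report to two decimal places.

-0.81

T̂_Jordan = 0.656(7.45) + 0.344(10.0) = 8.3272
T̂_Takeshi = 0.656(9.68) + 0.344(8.1) = 9.1365
Difference = 8.3272 − 9.1365 = -0.8093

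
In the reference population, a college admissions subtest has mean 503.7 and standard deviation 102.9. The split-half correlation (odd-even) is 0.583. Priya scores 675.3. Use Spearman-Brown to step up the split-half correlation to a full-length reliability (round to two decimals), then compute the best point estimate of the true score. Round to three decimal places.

Spearman-Brown: ρ = 2r/(1 + r) = 2(0.583)/(1 + 0.583) = 1.1660/1.583 = 0.7366 → 0.74
T̂ = 0.74(675.3) + 0.26(503.7) = 499.722 + 130.962 = 630.6840 → 630.684

630.684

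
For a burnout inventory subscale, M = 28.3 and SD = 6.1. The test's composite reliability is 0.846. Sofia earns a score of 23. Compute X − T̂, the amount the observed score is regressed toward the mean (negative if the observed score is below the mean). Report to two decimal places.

-0.82

T̂ = 0.846(23) + 0.154(28.3) = 19.458 + 4.3582 = 23.8162 → 23.816
X − T̂ = 23 − 23.816 = -0.816 → -0.82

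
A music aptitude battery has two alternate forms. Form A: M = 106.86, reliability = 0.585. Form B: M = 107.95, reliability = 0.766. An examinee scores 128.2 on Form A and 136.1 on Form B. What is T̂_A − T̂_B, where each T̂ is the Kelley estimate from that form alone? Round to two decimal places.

T̂_A = 0.585(128.2) + 0.415(106.86) = 119.3439
T̂_B = 0.766(136.1) + 0.234(107.95) = 129.5129
T̂_A − T̂_B = -10.1690

-10.17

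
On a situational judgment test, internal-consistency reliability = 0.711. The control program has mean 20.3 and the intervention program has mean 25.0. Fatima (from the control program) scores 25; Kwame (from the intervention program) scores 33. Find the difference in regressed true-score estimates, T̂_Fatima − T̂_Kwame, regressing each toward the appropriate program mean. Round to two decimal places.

-7.05

T̂_Fatima = 0.711(25) + 0.289(20.3) = 23.6417
T̂_Kwame = 0.711(33) + 0.289(25.0) = 30.6880
Difference = 23.6417 − 30.6880 = -7.0463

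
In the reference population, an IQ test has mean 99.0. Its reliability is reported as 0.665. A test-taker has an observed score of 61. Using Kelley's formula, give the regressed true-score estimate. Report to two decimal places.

T̂ = ρX + (1 − ρ)μ
  = 0.665 × 61 + 0.335 × 99.0
  = 40.565 + 33.1650
  = 73.730
  ≈ 73.73

73.73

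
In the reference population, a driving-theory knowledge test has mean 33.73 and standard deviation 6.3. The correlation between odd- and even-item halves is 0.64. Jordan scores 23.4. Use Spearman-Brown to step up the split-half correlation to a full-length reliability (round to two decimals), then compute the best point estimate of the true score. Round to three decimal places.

Spearman-Brown: ρ = 2r/(1 + r) = 2(0.64)/(1 + 0.64) = 1.280/1.64 = 0.7805 → 0.78
T̂ = ρX + (1 − ρ)μ
  = 0.78 × 23.4 + 0.22 × 33.73
  = 18.252 + 7.4206
  = 25.6726
  ≈ 25.673

25.673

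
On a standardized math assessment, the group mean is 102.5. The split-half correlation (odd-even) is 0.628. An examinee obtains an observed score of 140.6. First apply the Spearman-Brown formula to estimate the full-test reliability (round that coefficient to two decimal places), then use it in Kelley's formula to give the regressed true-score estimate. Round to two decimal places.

Spearman-Brown: ρ = 2r/(1 + r) = 2(0.628)/(1 + 0.628) = 1.2560/1.628 = 0.7715 → 0.77
Kelley's formula gives T̂ = 0.77·140.6 + 0.23·102.5 = 108.262 + 23.575 = 131.837.

131.84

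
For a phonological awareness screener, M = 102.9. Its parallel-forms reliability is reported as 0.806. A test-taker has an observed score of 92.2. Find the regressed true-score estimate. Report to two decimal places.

94.28

T̂ = 0.806(92.2) + 0.194(102.9) = 74.3132 + 19.9626 = 94.276 → 94.28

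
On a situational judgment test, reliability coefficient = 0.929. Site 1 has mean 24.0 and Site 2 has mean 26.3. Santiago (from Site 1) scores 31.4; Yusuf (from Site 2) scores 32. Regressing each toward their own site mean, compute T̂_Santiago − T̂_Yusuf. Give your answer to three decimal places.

-0.721

T̂_Santiago = 0.929(31.4) + 0.071(24.0) = 30.87460
T̂_Yusuf = 0.929(32) + 0.071(26.3) = 31.59530
Difference = 30.87460 − 31.59530 = -0.72070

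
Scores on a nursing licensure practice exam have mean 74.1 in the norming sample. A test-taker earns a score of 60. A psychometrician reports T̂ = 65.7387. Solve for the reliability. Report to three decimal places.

T̂ = ρX + (1 − ρ)μ  ⇒  T̂ − μ = ρ(X − μ)
ρ = (T̂ − μ)/(X − μ) = (65.7387 − 74.1) / (60 − 74.1) = -8.3613 / -14.1 = 0.59300

0.593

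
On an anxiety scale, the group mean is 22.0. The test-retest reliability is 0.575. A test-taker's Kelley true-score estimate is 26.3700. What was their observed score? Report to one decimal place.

T̂ = ρX + (1 − ρ)μ  ⇒  X = (T̂ − (1 − ρ)μ) / ρ
X = (26.3700 − 0.425 × 22.0) / 0.575 = (26.3700 − 9.3500) / 0.575 = 17.0200 / 0.575 = 29.600

29.6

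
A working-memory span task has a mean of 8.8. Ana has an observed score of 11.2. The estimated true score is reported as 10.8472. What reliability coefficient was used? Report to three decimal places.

0.853

T̂ = ρX + (1 − ρ)μ  ⇒  T̂ − μ = ρ(X − μ)
ρ = (T̂ − μ)/(X − μ) = (10.8472 − 8.8) / (11.2 − 8.8) = 2.0472 / 2.4 = 0.85300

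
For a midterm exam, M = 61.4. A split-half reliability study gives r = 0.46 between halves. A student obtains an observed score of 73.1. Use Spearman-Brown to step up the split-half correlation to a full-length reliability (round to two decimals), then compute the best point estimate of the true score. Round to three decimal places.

Spearman-Brown: ρ = 2r/(1 + r) = 2(0.46)/(1 + 0.46) = 0.920/1.46 = 0.6301 → 0.63
T̂ = 0.63(73.1) + 0.37(61.4) = 46.053 + 22.718 = 68.7710 → 68.771

68.771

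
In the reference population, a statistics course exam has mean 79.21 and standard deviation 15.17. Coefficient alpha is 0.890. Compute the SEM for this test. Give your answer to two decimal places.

SEM = SD · √(1 − ρ) = 15.17 × √0.110 = 15.17 × 0.3317 = 5.031

5.03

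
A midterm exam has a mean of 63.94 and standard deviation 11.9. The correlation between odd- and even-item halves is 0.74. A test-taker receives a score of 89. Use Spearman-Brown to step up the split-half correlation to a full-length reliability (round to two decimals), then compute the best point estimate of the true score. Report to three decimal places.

85.241

Spearman-Brown: ρ = 2r/(1 + r) = 2(0.74)/(1 + 0.74) = 1.480/1.74 = 0.8506 → 0.85
T̂ = 0.85(89) + 0.15(63.94) = 75.65 + 9.5910 = 85.2410 → 85.241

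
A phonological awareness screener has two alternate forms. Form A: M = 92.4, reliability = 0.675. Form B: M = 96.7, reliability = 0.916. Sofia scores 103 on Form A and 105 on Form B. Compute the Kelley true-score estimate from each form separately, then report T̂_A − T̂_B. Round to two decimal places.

-4.75

T̂_A = 0.675(103) + 0.325(92.4) = 99.5550
T̂_B = 0.916(105) + 0.084(96.7) = 104.3028
T̂_A − T̂_B = -4.7478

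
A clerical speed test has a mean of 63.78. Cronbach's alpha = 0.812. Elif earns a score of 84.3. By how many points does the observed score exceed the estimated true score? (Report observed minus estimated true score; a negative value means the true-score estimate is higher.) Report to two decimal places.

3.86

T̂ = ρX + (1 − ρ)μ
  = 0.812 × 84.3 + 0.188 × 63.78
  = 68.4516 + 11.99064
  = 80.4422
  ≈ 80.442
X − T̂ = 84.3 − 80.442 = 3.858 → 3.86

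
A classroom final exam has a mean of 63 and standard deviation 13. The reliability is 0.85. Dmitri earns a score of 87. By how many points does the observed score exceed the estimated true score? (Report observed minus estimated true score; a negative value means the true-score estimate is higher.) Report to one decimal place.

Weight the observed score by reliability and the mean by (1 − reliability): T̂ = 0.85·87 + 0.15·63 = 73.95 + 9.45 = 83.400.
X − T̂ = 87 − 83.40 = 3.60 → 3.6

3.6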